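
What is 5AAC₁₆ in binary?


Each hex digit → 4 binary bits:
  5 = 0101
  A = 1010
  A = 1010
  C = 1100
Concatenate: 0101 1010 1010 1100
= 0101101010101100


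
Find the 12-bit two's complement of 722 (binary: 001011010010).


Original: 001011010010
Step 1 - Invert all bits: 110100101101
Step 2 - Add 1: 110100101101 + 1
= 110100101110 (represents -722)


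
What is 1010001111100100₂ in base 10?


Positional values:
Bit 2: 1 × 2^2 = 4
Bit 5: 1 × 2^5 = 32
Bit 6: 1 × 2^6 = 64
Bit 7: 1 × 2^7 = 128
Bit 8: 1 × 2^8 = 256
Bit 9: 1 × 2^9 = 512
Bit 13: 1 × 2^13 = 8192
Bit 15: 1 × 2^15 = 32768
Sum = 4 + 32 + 64 + 128 + 256 + 512 + 8192 + 32768
= 41956


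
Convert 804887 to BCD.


Each digit → 4-bit binary:
  8 → 1000
  0 → 0000
  4 → 0100
  8 → 1000
  8 → 1000
  7 → 0111
= 1000 0000 0100 1000 1000 0111


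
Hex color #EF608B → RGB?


Hex: #EF608B
R = EF₁₆ = 239
G = 60₁₆ = 96
B = 8B₁₆ = 139
= RGB(239, 96, 139)


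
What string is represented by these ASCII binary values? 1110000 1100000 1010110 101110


Codes (binary): 1110000 1100000 1010110 101110
Per-code ASCII lookup:
  1110000 = 112  (range 97-122: lowercase, 112 - 97 = 15) → 'p'
  1100000 = 96  (special character) → '`'
  1010110 = 86  (range 65-90: uppercase, 86 - 65 = 21) → 'V'
  101110 = 46  (special character) → '.'
= 'p`V.'


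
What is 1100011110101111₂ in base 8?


Group into 3-bit groups: 001100011110101111
  001 = 1
  100 = 4
  011 = 3
  110 = 6
  101 = 5
  111 = 7
= 0o143657


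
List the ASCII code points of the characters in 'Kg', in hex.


String: 'Kg'  (2 characters)
Per-character ASCII lookup:
  'K': uppercase starts at 65: 'K' = 65 + 10 = 75 → 0x4B
  'g': lowercase starts at 97: 'g' = 97 + 6 = 103 → 0x67
= 0x4B 0x67


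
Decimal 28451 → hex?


Divide by 16 repeatedly:
28451 ÷ 16 = 1778 remainder 3 (3)
1778 ÷ 16 = 111 remainder 2 (2)
111 ÷ 16 = 6 remainder 15 (F)
6 ÷ 16 = 0 remainder 6 (6)
Reading remainders bottom-up:
= 0x6F23


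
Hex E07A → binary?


Each hex digit → 4 binary bits:
  E = 1110
  0 = 0000
  7 = 0111
  A = 1010
Concatenate: 1110 0000 0111 1010
= 1110000001111010


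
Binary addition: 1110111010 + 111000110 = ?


Align and add column by column (LSB to MSB, carry propagating):
  01110111010
+ 00111000110
  -----------
  col 0: 0 + 0 + 0 (carry in) = 0 → bit 0, carry out 0
  col 1: 1 + 1 + 0 (carry in) = 2 → bit 0, carry out 1
  col 2: 0 + 1 + 1 (carry in) = 2 → bit 0, carry out 1
  col 3: 1 + 0 + 1 (carry in) = 2 → bit 0, carry out 1
  col 4: 1 + 0 + 1 (carry in) = 2 → bit 0, carry out 1
  col 5: 1 + 0 + 1 (carry in) = 2 → bit 0, carry out 1
  col 6: 0 + 1 + 1 (carry in) = 2 → bit 0, carry out 1
  col 7: 1 + 1 + 1 (carry in) = 3 → bit 1, carry out 1
  col 8: 1 + 1 + 1 (carry in) = 3 → bit 1, carry out 1
  col 9: 1 + 0 + 1 (carry in) = 2 → bit 0, carry out 1
  col 10: 0 + 0 + 1 (carry in) = 1 → bit 1, carry out 0
Reading bits MSB→LSB: 10110000000
Strip leading zeros: 10110000000
= 10110000000


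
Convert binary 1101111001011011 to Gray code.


Binary: 1101111001011011
Gray code: G = B XOR (B >> 1)
B >> 1 = 0110111100101101
1101111001011011 XOR 0110111100101101:
  1 XOR 0 = 1
  1 XOR 1 = 0
  0 XOR 1 = 1
  1 XOR 0 = 1
  1 XOR 1 = 0
  1 XOR 1 = 0
  1 XOR 1 = 0
  0 XOR 1 = 1
  0 XOR 0 = 0
  1 XOR 0 = 1
  0 XOR 1 = 1
  1 XOR 0 = 1
  1 XOR 1 = 0
  0 XOR 1 = 1
  1 XOR 0 = 1
  1 XOR 1 = 0
= 1011000101110110


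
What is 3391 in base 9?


Divide by 9 repeatedly:
3391 ÷ 9 = 376 remainder 7
376 ÷ 9 = 41 remainder 7
41 ÷ 9 = 4 remainder 5
4 ÷ 9 = 0 remainder 4
Reading remainders bottom-up:
= 4577


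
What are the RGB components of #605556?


Hex: #605556
R = 60₁₆ = 96
G = 55₁₆ = 85
B = 56₁₆ = 86
= RGB(96, 85, 86)


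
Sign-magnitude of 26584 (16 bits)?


Sign bit: 0 (positive)
Magnitude: 26584 = 110011111011000
= 0110011111011000


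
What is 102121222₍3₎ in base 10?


Positional values (base 3):
  2 × 3^0 = 2 × 1 = 2
  2 × 3^1 = 2 × 3 = 6
  2 × 3^2 = 2 × 9 = 18
  1 × 3^3 = 1 × 27 = 27
  2 × 3^4 = 2 × 81 = 162
  1 × 3^5 = 1 × 243 = 243
  2 × 3^6 = 2 × 729 = 1458
  0 × 3^7 = 0 × 2187 = 0
  1 × 3^8 = 1 × 6561 = 6561
Sum = 2 + 6 + 18 + 27 + 162 + 243 + 1458 + 0 + 6561
= 8477


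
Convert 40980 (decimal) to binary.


Divide by 2 repeatedly:
40980 ÷ 2 = 20490 remainder 0
20490 ÷ 2 = 10245 remainder 0
10245 ÷ 2 = 5122 remainder 1
5122 ÷ 2 = 2561 remainder 0
2561 ÷ 2 = 1280 remainder 1
1280 ÷ 2 = 640 remainder 0
640 ÷ 2 = 320 remainder 0
320 ÷ 2 = 160 remainder 0
160 ÷ 2 = 80 remainder 0
80 ÷ 2 = 40 remainder 0
40 ÷ 2 = 20 remainder 0
20 ÷ 2 = 10 remainder 0
10 ÷ 2 = 5 remainder 0
5 ÷ 2 = 2 remainder 1
2 ÷ 2 = 1 remainder 0
1 ÷ 2 = 0 remainder 1
Reading remainders bottom-up:
= 1010000000010100


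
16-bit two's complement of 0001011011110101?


Original: 0001011011110101
Step 1 - Invert all bits: 1110100100001010
Step 2 - Add 1: 1110100100001010 + 1
= 1110100100001011 (represents -5877)


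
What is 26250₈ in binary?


Each octal digit → 3 binary bits:
  2 = 010
  6 = 110
  2 = 010
  5 = 101
  0 = 000
Concatenate: 010 110 010 101 000
= 010110010101000


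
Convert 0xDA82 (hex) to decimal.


Positional values:
Position 0: 2 × 16^0 = 2 × 1 = 2
Position 1: 8 × 16^1 = 8 × 16 = 128
Position 2: A × 16^2 = 10 × 256 = 2560
Position 3: D × 16^3 = 13 × 4096 = 53248
Sum = 2 + 128 + 2560 + 53248
= 55938


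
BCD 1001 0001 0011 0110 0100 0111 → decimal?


Each 4-bit group → digit:
  1001 → 9
  0001 → 1
  0011 → 3
  0110 → 6
  0100 → 4
  0111 → 7
= 913647


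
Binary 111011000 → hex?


Group into 4-bit nibbles: 000111011000
  0001 = 1
  1101 = D
  1000 = 8
= 0x1D8


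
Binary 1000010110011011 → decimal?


Positional values:
Bit 0: 1 × 2^0 = 1
Bit 1: 1 × 2^1 = 2
Bit 3: 1 × 2^3 = 8
Bit 4: 1 × 2^4 = 16
Bit 7: 1 × 2^7 = 128
Bit 8: 1 × 2^8 = 256
Bit 10: 1 × 2^10 = 1024
Bit 15: 1 × 2^15 = 32768
Sum = 1 + 2 + 8 + 16 + 128 + 256 + 1024 + 32768
= 34203


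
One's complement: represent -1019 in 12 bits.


Original: 001111111011
Invert all bits:
  bit 0: 0 → 1
  bit 1: 0 → 1
  bit 2: 1 → 0
  bit 3: 1 → 0
  bit 4: 1 → 0
  bit 5: 1 → 0
  bit 6: 1 → 0
  bit 7: 1 → 0
  bit 8: 1 → 0
  bit 9: 0 → 1
  bit 10: 1 → 0
  bit 11: 1 → 0
= 110000000100


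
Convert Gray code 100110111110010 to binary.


Gray code: 100110111110010
MSB stays the same: 1
Each subsequent bit = prev_binary XOR current_gray:
  B[1] = 1 XOR 0 = 1
  B[2] = 1 XOR 0 = 1
  B[3] = 1 XOR 1 = 0
  B[4] = 0 XOR 1 = 1
  B[5] = 1 XOR 0 = 1
  B[6] = 1 XOR 1 = 0
  B[7] = 0 XOR 1 = 1
  B[8] = 1 XOR 1 = 0
  B[9] = 0 XOR 1 = 1
  B[10] = 1 XOR 1 = 0
  B[11] = 0 XOR 0 = 0
  B[12] = 0 XOR 0 = 0
  B[13] = 0 XOR 1 = 1
  B[14] = 1 XOR 0 = 1
= 111011010100011 (30371 decimal)


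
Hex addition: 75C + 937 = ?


Align and add column by column (LSB to MSB, each column mod 16 with carry):
  075C
+ 0937
  ----
  col 0: C(12) + 7(7) + 0 (carry in) = 19 → 3(3), carry out 1
  col 1: 5(5) + 3(3) + 1 (carry in) = 9 → 9(9), carry out 0
  col 2: 7(7) + 9(9) + 0 (carry in) = 16 → 0(0), carry out 1
  col 3: 0(0) + 0(0) + 1 (carry in) = 1 → 1(1), carry out 0
Reading digits MSB→LSB: 1093
Strip leading zeros: 1093
= 0x1093


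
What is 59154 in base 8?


Divide by 8 repeatedly:
59154 ÷ 8 = 7394 remainder 2
7394 ÷ 8 = 924 remainder 2
924 ÷ 8 = 115 remainder 4
115 ÷ 8 = 14 remainder 3
14 ÷ 8 = 1 remainder 6
1 ÷ 8 = 0 remainder 1
Reading remainders bottom-up:
= 0o163422


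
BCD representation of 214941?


Each digit → 4-bit binary:
  2 → 0010
  1 → 0001
  4 → 0100
  9 → 1001
  4 → 0100
  1 → 0001
= 0010 0001 0100 1001 0100 0001


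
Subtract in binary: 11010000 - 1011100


Align and subtract column by column (LSB to MSB, borrowing when needed):
  11010000
- 01011100
  --------
  col 0: (0 - 0 borrow-in) - 0 → 0 - 0 = 0, borrow out 0
  col 1: (0 - 0 borrow-in) - 0 → 0 - 0 = 0, borrow out 0
  col 2: (0 - 0 borrow-in) - 1 → borrow from next column: (0+2) - 1 = 1, borrow out 1
  col 3: (0 - 1 borrow-in) - 1 → borrow from next column: (-1+2) - 1 = 0, borrow out 1
  col 4: (1 - 1 borrow-in) - 1 → borrow from next column: (0+2) - 1 = 1, borrow out 1
  col 5: (0 - 1 borrow-in) - 0 → borrow from next column: (-1+2) - 0 = 1, borrow out 1
  col 6: (1 - 1 borrow-in) - 1 → borrow from next column: (0+2) - 1 = 1, borrow out 1
  col 7: (1 - 1 borrow-in) - 0 → 0 - 0 = 0, borrow out 0
Reading bits MSB→LSB: 01110100
Strip leading zeros: 1110100
= 1110100


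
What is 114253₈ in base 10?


Positional values:
Position 0: 3 × 8^0 = 3
Position 1: 5 × 8^1 = 40
Position 2: 2 × 8^2 = 128
Position 3: 4 × 8^3 = 2048
Position 4: 1 × 8^4 = 4096
Position 5: 1 × 8^5 = 32768
Sum = 3 + 40 + 128 + 2048 + 4096 + 32768
= 39083


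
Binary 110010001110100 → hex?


Group into 4-bit nibbles: 0110010001110100
  0110 = 6
  0100 = 4
  0111 = 7
  0100 = 4
= 0x6474


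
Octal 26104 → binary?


Each octal digit → 3 binary bits:
  2 = 010
  6 = 110
  1 = 001
  0 = 000
  4 = 100
Concatenate: 010 110 001 000 100
= 010110001000100


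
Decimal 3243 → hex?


Divide by 16 repeatedly:
3243 ÷ 16 = 202 remainder 11 (B)
202 ÷ 16 = 12 remainder 10 (A)
12 ÷ 16 = 0 remainder 12 (C)
Reading remainders bottom-up:
= 0xCAB


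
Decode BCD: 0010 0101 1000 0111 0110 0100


Each 4-bit group → digit:
  0010 → 2
  0101 → 5
  1000 → 8
  0111 → 7
  0110 → 6
  0100 → 4
= 258764


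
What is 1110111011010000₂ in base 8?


Group into 3-bit groups: 001110111011010000
  001 = 1
  110 = 6
  111 = 7
  011 = 3
  010 = 2
  000 = 0
= 0o167320


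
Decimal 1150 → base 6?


Divide by 6 repeatedly:
1150 ÷ 6 = 191 remainder 4
191 ÷ 6 = 31 remainder 5
31 ÷ 6 = 5 remainder 1
5 ÷ 6 = 0 remainder 5
Reading remainders bottom-up:
= 5154


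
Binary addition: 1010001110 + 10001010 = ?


Align and add column by column (LSB to MSB, carry propagating):
  01010001110
+ 00010001010
  -----------
  col 0: 0 + 0 + 0 (carry in) = 0 → bit 0, carry out 0
  col 1: 1 + 1 + 0 (carry in) = 2 → bit 0, carry out 1
  col 2: 1 + 0 + 1 (carry in) = 2 → bit 0, carry out 1
  col 3: 1 + 1 + 1 (carry in) = 3 → bit 1, carry out 1
  col 4: 0 + 0 + 1 (carry in) = 1 → bit 1, carry out 0
  col 5: 0 + 0 + 0 (carry in) = 0 → bit 0, carry out 0
  col 6: 0 + 0 + 0 (carry in) = 0 → bit 0, carry out 0
  col 7: 1 + 1 + 0 (carry in) = 2 → bit 0, carry out 1
  col 8: 0 + 0 + 1 (carry in) = 1 → bit 1, carry out 0
  col 9: 1 + 0 + 0 (carry in) = 1 → bit 1, carry out 0
  col 10: 0 + 0 + 0 (carry in) = 0 → bit 0, carry out 0
Reading bits MSB→LSB: 01100011000
Strip leading zeros: 1100011000
= 1100011000


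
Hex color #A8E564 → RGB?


Hex: #A8E564
R = A8₁₆ = 168
G = E5₁₆ = 229
B = 64₁₆ = 100
= RGB(168, 229, 100)


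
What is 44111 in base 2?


Divide by 2 repeatedly:
44111 ÷ 2 = 22055 remainder 1
22055 ÷ 2 = 11027 remainder 1
11027 ÷ 2 = 5513 remainder 1
5513 ÷ 2 = 2756 remainder 1
2756 ÷ 2 = 1378 remainder 0
1378 ÷ 2 = 689 remainder 0
689 ÷ 2 = 344 remainder 1
344 ÷ 2 = 172 remainder 0
172 ÷ 2 = 86 remainder 0
86 ÷ 2 = 43 remainder 0
43 ÷ 2 = 21 remainder 1
21 ÷ 2 = 10 remainder 1
10 ÷ 2 = 5 remainder 0
5 ÷ 2 = 2 remainder 1
2 ÷ 2 = 1 remainder 0
1 ÷ 2 = 0 remainder 1
Reading remainders bottom-up:
= 1010110001001111


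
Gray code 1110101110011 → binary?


Gray code: 1110101110011
MSB stays the same: 1
Each subsequent bit = prev_binary XOR current_gray:
  B[1] = 1 XOR 1 = 0
  B[2] = 0 XOR 1 = 1
  B[3] = 1 XOR 0 = 1
  B[4] = 1 XOR 1 = 0
  B[5] = 0 XOR 0 = 0
  B[6] = 0 XOR 1 = 1
  B[7] = 1 XOR 1 = 0
  B[8] = 0 XOR 1 = 1
  B[9] = 1 XOR 0 = 1
  B[10] = 1 XOR 0 = 1
  B[11] = 1 XOR 1 = 0
  B[12] = 0 XOR 1 = 1
= 1011001011101 (5725 decimal)


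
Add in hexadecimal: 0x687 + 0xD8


Align and add column by column (LSB to MSB, each column mod 16 with carry):
  0687
+ 00D8
  ----
  col 0: 7(7) + 8(8) + 0 (carry in) = 15 → F(15), carry out 0
  col 1: 8(8) + D(13) + 0 (carry in) = 21 → 5(5), carry out 1
  col 2: 6(6) + 0(0) + 1 (carry in) = 7 → 7(7), carry out 0
  col 3: 0(0) + 0(0) + 0 (carry in) = 0 → 0(0), carry out 0
Reading digits MSB→LSB: 075F
Strip leading zeros: 75F
= 0x75F


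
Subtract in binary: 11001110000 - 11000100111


Align and subtract column by column (LSB to MSB, borrowing when needed):
  11001110000
- 11000100111
  -----------
  col 0: (0 - 0 borrow-in) - 1 → borrow from next column: (0+2) - 1 = 1, borrow out 1
  col 1: (0 - 1 borrow-in) - 1 → borrow from next column: (-1+2) - 1 = 0, borrow out 1
  col 2: (0 - 1 borrow-in) - 1 → borrow from next column: (-1+2) - 1 = 0, borrow out 1
  col 3: (0 - 1 borrow-in) - 0 → borrow from next column: (-1+2) - 0 = 1, borrow out 1
  col 4: (1 - 1 borrow-in) - 0 → 0 - 0 = 0, borrow out 0
  col 5: (1 - 0 borrow-in) - 1 → 1 - 1 = 0, borrow out 0
  col 6: (1 - 0 borrow-in) - 0 → 1 - 0 = 1, borrow out 0
  col 7: (0 - 0 borrow-in) - 0 → 0 - 0 = 0, borrow out 0
  col 8: (0 - 0 borrow-in) - 0 → 0 - 0 = 0, borrow out 0
  col 9: (1 - 0 borrow-in) - 1 → 1 - 1 = 0, borrow out 0
  col 10: (1 - 0 borrow-in) - 1 → 1 - 1 = 0, borrow out 0
Reading bits MSB→LSB: 00001001001
Strip leading zeros: 1001001
= 1001001


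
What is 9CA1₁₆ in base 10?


Positional values:
Position 0: 1 × 16^0 = 1 × 1 = 1
Position 1: A × 16^1 = 10 × 16 = 160
Position 2: C × 16^2 = 12 × 256 = 3072
Position 3: 9 × 16^3 = 9 × 4096 = 36864
Sum = 1 + 160 + 3072 + 36864
= 40097


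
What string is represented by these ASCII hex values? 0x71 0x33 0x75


Codes (hex): 0x71 0x33 0x75
Per-code ASCII lookup:
  0x71 = 113  (range 97-122: lowercase, 113 - 97 = 16) → 'q'
  0x33 = 51  (range 48-57: digits, 51 - 48 = 3) → '3'
  0x75 = 117  (range 97-122: lowercase, 117 - 97 = 20) → 'u'
= 'q3u'


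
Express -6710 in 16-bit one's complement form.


Original: 0001101000110110
Invert all bits:
  bit 0: 0 → 1
  bit 1: 0 → 1
  bit 2: 0 → 1
  bit 3: 1 → 0
  bit 4: 1 → 0
  bit 5: 0 → 1
  bit 6: 1 → 0
  bit 7: 0 → 1
  bit 8: 0 → 1
  bit 9: 0 → 1
  bit 10: 1 → 0
  bit 11: 1 → 0
  bit 12: 0 → 1
  bit 13: 1 → 0
  bit 14: 1 → 0
  bit 15: 0 → 1
= 1110010111001001


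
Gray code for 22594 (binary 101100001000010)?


Binary: 101100001000010
Gray code: G = B XOR (B >> 1)
B >> 1 = 010110000100001
101100001000010 XOR 010110000100001:
  1 XOR 0 = 1
  0 XOR 1 = 1
  1 XOR 0 = 1
  1 XOR 1 = 0
  0 XOR 1 = 1
  0 XOR 0 = 0
  0 XOR 0 = 0
  0 XOR 0 = 0
  1 XOR 0 = 1
  0 XOR 1 = 1
  0 XOR 0 = 0
  0 XOR 0 = 0
  0 XOR 0 = 0
  1 XOR 0 = 1
  0 XOR 1 = 1
= 111010001100011


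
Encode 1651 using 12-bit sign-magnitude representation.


Sign bit: 0 (positive)
Magnitude: 1651 = 11001110011
= 011001110011


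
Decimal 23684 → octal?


Divide by 8 repeatedly:
23684 ÷ 8 = 2960 remainder 4
2960 ÷ 8 = 370 remainder 0
370 ÷ 8 = 46 remainder 2
46 ÷ 8 = 5 remainder 6
5 ÷ 8 = 0 remainder 5
Reading remainders bottom-up:
= 0o56204


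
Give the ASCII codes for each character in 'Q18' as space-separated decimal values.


String: 'Q18'  (3 characters)
Per-character ASCII lookup:
  'Q': uppercase starts at 65: 'Q' = 65 + 16 = 81
  '1': digits start at 48: '1' = 48 + 1 = 49
  '8': digits start at 48: '8' = 48 + 8 = 56
= 81 49 56


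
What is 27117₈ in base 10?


Positional values:
Position 0: 7 × 8^0 = 7
Position 1: 1 × 8^1 = 8
Position 2: 1 × 8^2 = 64
Position 3: 7 × 8^3 = 3584
Position 4: 2 × 8^4 = 8192
Sum = 7 + 8 + 64 + 3584 + 8192
= 11855


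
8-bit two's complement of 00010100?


Original: 00010100
Step 1 - Invert all bits: 11101011
Step 2 - Add 1: 11101011 + 1
= 11101100 (represents -20)


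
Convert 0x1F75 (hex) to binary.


Each hex digit → 4 binary bits:
  1 = 0001
  F = 1111
  7 = 0111
  5 = 0101
Concatenate: 0001 1111 0111 0101
= 0001111101110101


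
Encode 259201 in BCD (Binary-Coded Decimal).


Each digit → 4-bit binary:
  2 → 0010
  5 → 0101
  9 → 1001
  2 → 0010
  0 → 0000
  1 → 0001
= 0010 0101 1001 0010 0000 0001


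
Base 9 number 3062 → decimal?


Positional values (base 9):
  2 × 9^0 = 2 × 1 = 2
  6 × 9^1 = 6 × 9 = 54
  0 × 9^2 = 0 × 81 = 0
  3 × 9^3 = 3 × 729 = 2187
Sum = 2 + 54 + 0 + 2187
= 2243


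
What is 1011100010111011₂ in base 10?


Positional values:
Bit 0: 1 × 2^0 = 1
Bit 1: 1 × 2^1 = 2
Bit 3: 1 × 2^3 = 8
Bit 4: 1 × 2^4 = 16
Bit 5: 1 × 2^5 = 32
Bit 7: 1 × 2^7 = 128
Bit 11: 1 × 2^11 = 2048
Bit 12: 1 × 2^12 = 4096
Bit 13: 1 × 2^13 = 8192
Bit 15: 1 × 2^15 = 32768
Sum = 1 + 2 + 8 + 16 + 32 + 128 + 2048 + 4096 + 8192 + 32768
= 47291


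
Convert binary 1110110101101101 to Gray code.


Binary: 1110110101101101
Gray code: G = B XOR (B >> 1)
B >> 1 = 0111011010110110
1110110101101101 XOR 0111011010110110:
  1 XOR 0 = 1
  1 XOR 1 = 0
  1 XOR 1 = 0
  0 XOR 1 = 1
  1 XOR 0 = 1
  1 XOR 1 = 0
  0 XOR 1 = 1
  1 XOR 0 = 1
  0 XOR 1 = 1
  1 XOR 0 = 1
  1 XOR 1 = 0
  0 XOR 1 = 1
  1 XOR 0 = 1
  1 XOR 1 = 0
  0 XOR 1 = 1
  1 XOR 0 = 1
= 1001101111011011


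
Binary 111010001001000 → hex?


Group into 4-bit nibbles: 0111010001001000
  0111 = 7
  0100 = 4
  0100 = 4
  1000 = 8
= 0x7448


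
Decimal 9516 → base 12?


Divide by 12 repeatedly:
9516 ÷ 12 = 793 remainder 0
793 ÷ 12 = 66 remainder 1
66 ÷ 12 = 5 remainder 6
5 ÷ 12 = 0 remainder 5
Reading remainders bottom-up:
= 5610


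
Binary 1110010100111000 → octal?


Group into 3-bit groups: 001110010100111000
  001 = 1
  110 = 6
  010 = 2
  100 = 4
  111 = 7
  000 = 0
= 0o162470


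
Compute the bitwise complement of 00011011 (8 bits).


Original: 00011011
Invert all bits:
  bit 0: 0 → 1
  bit 1: 0 → 1
  bit 2: 0 → 1
  bit 3: 1 → 0
  bit 4: 1 → 0
  bit 5: 0 → 1
  bit 6: 1 → 0
  bit 7: 1 → 0
= 11100100


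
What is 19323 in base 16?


Divide by 16 repeatedly:
19323 ÷ 16 = 1207 remainder 11 (B)
1207 ÷ 16 = 75 remainder 7 (7)
75 ÷ 16 = 4 remainder 11 (B)
4 ÷ 16 = 0 remainder 4 (4)
Reading remainders bottom-up:
= 0x4B7B


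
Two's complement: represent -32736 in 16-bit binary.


Original: 0111111111100000
Step 1 - Invert all bits: 1000000000011111
Step 2 - Add 1: 1000000000011111 + 1
= 1000000000100000 (represents -32736)


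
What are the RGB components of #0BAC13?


Hex: #0BAC13
R = 0B₁₆ = 11
G = AC₁₆ = 172
B = 13₁₆ = 19
= RGB(11, 172, 19)


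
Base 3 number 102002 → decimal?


Positional values (base 3):
  2 × 3^0 = 2 × 1 = 2
  0 × 3^1 = 0 × 3 = 0
  0 × 3^2 = 0 × 9 = 0
  2 × 3^3 = 2 × 27 = 54
  0 × 3^4 = 0 × 81 = 0
  1 × 3^5 = 1 × 243 = 243
Sum = 2 + 0 + 0 + 54 + 0 + 243
= 299


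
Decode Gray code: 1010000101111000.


Gray code: 1010000101111000
MSB stays the same: 1
Each subsequent bit = prev_binary XOR current_gray:
  B[1] = 1 XOR 0 = 1
  B[2] = 1 XOR 1 = 0
  B[3] = 0 XOR 0 = 0
  B[4] = 0 XOR 0 = 0
  B[5] = 0 XOR 0 = 0
  B[6] = 0 XOR 0 = 0
  B[7] = 0 XOR 1 = 1
  B[8] = 1 XOR 0 = 1
  B[9] = 1 XOR 1 = 0
  B[10] = 0 XOR 1 = 1
  B[11] = 1 XOR 1 = 0
  B[12] = 0 XOR 1 = 1
  B[13] = 1 XOR 0 = 1
  B[14] = 1 XOR 0 = 1
  B[15] = 1 XOR 0 = 1
= 1100000110101111 (49583 decimal)


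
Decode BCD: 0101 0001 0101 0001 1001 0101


Each 4-bit group → digit:
  0101 → 5
  0001 → 1
  0101 → 5
  0001 → 1
  1001 → 9
  0101 → 5
= 515195


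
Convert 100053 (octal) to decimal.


Positional values:
Position 0: 3 × 8^0 = 3
Position 1: 5 × 8^1 = 40
Position 2: 0 × 8^2 = 0
Position 3: 0 × 8^3 = 0
Position 4: 0 × 8^4 = 0
Position 5: 1 × 8^5 = 32768
Sum = 3 + 40 + 0 + 0 + 0 + 32768
= 32811


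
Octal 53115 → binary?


Each octal digit → 3 binary bits:
  5 = 101
  3 = 011
  1 = 001
  1 = 001
  5 = 101
Concatenate: 101 011 001 001 101
= 101011001001101


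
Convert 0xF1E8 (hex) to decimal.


Positional values:
Position 0: 8 × 16^0 = 8 × 1 = 8
Position 1: E × 16^1 = 14 × 16 = 224
Position 2: 1 × 16^2 = 1 × 256 = 256
Position 3: F × 16^3 = 15 × 4096 = 61440
Sum = 8 + 224 + 256 + 61440
= 61928


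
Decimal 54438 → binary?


Divide by 2 repeatedly:
54438 ÷ 2 = 27219 remainder 0
27219 ÷ 2 = 13609 remainder 1
13609 ÷ 2 = 6804 remainder 1
6804 ÷ 2 = 3402 remainder 0
3402 ÷ 2 = 1701 remainder 0
1701 ÷ 2 = 850 remainder 1
850 ÷ 2 = 425 remainder 0
425 ÷ 2 = 212 remainder 1
212 ÷ 2 = 106 remainder 0
106 ÷ 2 = 53 remainder 0
53 ÷ 2 = 26 remainder 1
26 ÷ 2 = 13 remainder 0
13 ÷ 2 = 6 remainder 1
6 ÷ 2 = 3 remainder 0
3 ÷ 2 = 1 remainder 1
1 ÷ 2 = 0 remainder 1
Reading remainders bottom-up:
= 1101010010100110


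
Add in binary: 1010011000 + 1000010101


Align and add column by column (LSB to MSB, carry propagating):
  01010011000
+ 01000010101
  -----------
  col 0: 0 + 1 + 0 (carry in) = 1 → bit 1, carry out 0
  col 1: 0 + 0 + 0 (carry in) = 0 → bit 0, carry out 0
  col 2: 0 + 1 + 0 (carry in) = 1 → bit 1, carry out 0
  col 3: 1 + 0 + 0 (carry in) = 1 → bit 1, carry out 0
  col 4: 1 + 1 + 0 (carry in) = 2 → bit 0, carry out 1
  col 5: 0 + 0 + 1 (carry in) = 1 → bit 1, carry out 0
  col 6: 0 + 0 + 0 (carry in) = 0 → bit 0, carry out 0
  col 7: 1 + 0 + 0 (carry in) = 1 → bit 1, carry out 0
  col 8: 0 + 0 + 0 (carry in) = 0 → bit 0, carry out 0
  col 9: 1 + 1 + 0 (carry in) = 2 → bit 0, carry out 1
  col 10: 0 + 0 + 1 (carry in) = 1 → bit 1, carry out 0
Reading bits MSB→LSB: 10010101101
Strip leading zeros: 10010101101
= 10010101101


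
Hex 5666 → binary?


Each hex digit → 4 binary bits:
  5 = 0101
  6 = 0110
  6 = 0110
  6 = 0110
Concatenate: 0101 0110 0110 0110
= 0101011001100110


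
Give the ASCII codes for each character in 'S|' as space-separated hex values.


String: 'S|'  (2 characters)
Per-character ASCII lookup:
  'S': uppercase starts at 65: 'S' = 65 + 18 = 83 → 0x53
  '|': special character: '|' = 124 → 0x7C
= 0x53 0x7C


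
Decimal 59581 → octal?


Divide by 8 repeatedly:
59581 ÷ 8 = 7447 remainder 5
7447 ÷ 8 = 930 remainder 7
930 ÷ 8 = 116 remainder 2
116 ÷ 8 = 14 remainder 4
14 ÷ 8 = 1 remainder 6
1 ÷ 8 = 0 remainder 1
Reading remainders bottom-up:
= 0o164275


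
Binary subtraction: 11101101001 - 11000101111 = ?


Align and subtract column by column (LSB to MSB, borrowing when needed):
  11101101001
- 11000101111
  -----------
  col 0: (1 - 0 borrow-in) - 1 → 1 - 1 = 0, borrow out 0
  col 1: (0 - 0 borrow-in) - 1 → borrow from next column: (0+2) - 1 = 1, borrow out 1
  col 2: (0 - 1 borrow-in) - 1 → borrow from next column: (-1+2) - 1 = 0, borrow out 1
  col 3: (1 - 1 borrow-in) - 1 → borrow from next column: (0+2) - 1 = 1, borrow out 1
  col 4: (0 - 1 borrow-in) - 0 → borrow from next column: (-1+2) - 0 = 1, borrow out 1
  col 5: (1 - 1 borrow-in) - 1 → borrow from next column: (0+2) - 1 = 1, borrow out 1
  col 6: (1 - 1 borrow-in) - 0 → 0 - 0 = 0, borrow out 0
  col 7: (0 - 0 borrow-in) - 0 → 0 - 0 = 0, borrow out 0
  col 8: (1 - 0 borrow-in) - 0 → 1 - 0 = 1, borrow out 0
  col 9: (1 - 0 borrow-in) - 1 → 1 - 1 = 0, borrow out 0
  col 10: (1 - 0 borrow-in) - 1 → 1 - 1 = 0, borrow out 0
Reading bits MSB→LSB: 00100111010
Strip leading zeros: 100111010
= 100111010


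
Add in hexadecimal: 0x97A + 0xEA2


Align and add column by column (LSB to MSB, each column mod 16 with carry):
  097A
+ 0EA2
  ----
  col 0: A(10) + 2(2) + 0 (carry in) = 12 → C(12), carry out 0
  col 1: 7(7) + A(10) + 0 (carry in) = 17 → 1(1), carry out 1
  col 2: 9(9) + E(14) + 1 (carry in) = 24 → 8(8), carry out 1
  col 3: 0(0) + 0(0) + 1 (carry in) = 1 → 1(1), carry out 0
Reading digits MSB→LSB: 181C
Strip leading zeros: 181C
= 0x181C


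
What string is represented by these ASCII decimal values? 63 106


Codes (decimal): 63 106
Per-code ASCII lookup:
  63  (special character) → '?'
  106  (range 97-122: lowercase, 106 - 97 = 9) → 'j'
= '?j'


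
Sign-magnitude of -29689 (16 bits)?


Sign bit: 1 (negative)
Magnitude: 29689 = 111001111111001
= 1111001111111001


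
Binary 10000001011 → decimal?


Positional values:
Bit 0: 1 × 2^0 = 1
Bit 1: 1 × 2^1 = 2
Bit 3: 1 × 2^3 = 8
Bit 10: 1 × 2^10 = 1024
Sum = 1 + 2 + 8 + 1024
= 1035


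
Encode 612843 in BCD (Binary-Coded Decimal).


Each digit → 4-bit binary:
  6 → 0110
  1 → 0001
  2 → 0010
  8 → 1000
  4 → 0100
  3 → 0011
= 0110 0001 0010 1000 0100 0011


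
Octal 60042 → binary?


Each octal digit → 3 binary bits:
  6 = 110
  0 = 000
  0 = 000
  4 = 100
  2 = 010
Concatenate: 110 000 000 100 010
= 110000000100010


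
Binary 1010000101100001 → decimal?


Positional values:
Bit 0: 1 × 2^0 = 1
Bit 5: 1 × 2^5 = 32
Bit 6: 1 × 2^6 = 64
Bit 8: 1 × 2^8 = 256
Bit 13: 1 × 2^13 = 8192
Bit 15: 1 × 2^15 = 32768
Sum = 1 + 32 + 64 + 256 + 8192 + 32768
= 41313


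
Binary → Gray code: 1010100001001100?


Binary: 1010100001001100
Gray code: G = B XOR (B >> 1)
B >> 1 = 0101010000100110
1010100001001100 XOR 0101010000100110:
  1 XOR 0 = 1
  0 XOR 1 = 1
  1 XOR 0 = 1
  0 XOR 1 = 1
  1 XOR 0 = 1
  0 XOR 1 = 1
  0 XOR 0 = 0
  0 XOR 0 = 0
  0 XOR 0 = 0
  1 XOR 0 = 1
  0 XOR 1 = 1
  0 XOR 0 = 0
  1 XOR 0 = 1
  1 XOR 1 = 0
  0 XOR 1 = 1
  0 XOR 0 = 0
= 1111110001101010


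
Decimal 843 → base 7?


Divide by 7 repeatedly:
843 ÷ 7 = 120 remainder 3
120 ÷ 7 = 17 remainder 1
17 ÷ 7 = 2 remainder 3
2 ÷ 7 = 0 remainder 2
Reading remainders bottom-up:
= 2313


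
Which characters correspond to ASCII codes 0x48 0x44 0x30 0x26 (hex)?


Codes (hex): 0x48 0x44 0x30 0x26
Per-code ASCII lookup:
  0x48 = 72  (range 65-90: uppercase, 72 - 65 = 7) → 'H'
  0x44 = 68  (range 65-90: uppercase, 68 - 65 = 3) → 'D'
  0x30 = 48  (range 48-57: digits, 48 - 48 = 0) → '0'
  0x26 = 38  (special character) → '&'
= 'HD0&'


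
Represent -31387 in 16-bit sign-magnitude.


Sign bit: 1 (negative)
Magnitude: 31387 = 111101010011011
= 1111101010011011


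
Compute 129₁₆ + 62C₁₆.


Align and add column by column (LSB to MSB, each column mod 16 with carry):
  0129
+ 062C
  ----
  col 0: 9(9) + C(12) + 0 (carry in) = 21 → 5(5), carry out 1
  col 1: 2(2) + 2(2) + 1 (carry in) = 5 → 5(5), carry out 0
  col 2: 1(1) + 6(6) + 0 (carry in) = 7 → 7(7), carry out 0
  col 3: 0(0) + 0(0) + 0 (carry in) = 0 → 0(0), carry out 0
Reading digits MSB→LSB: 0755
Strip leading zeros: 755
= 0x755


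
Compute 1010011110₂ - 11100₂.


Align and subtract column by column (LSB to MSB, borrowing when needed):
  1010011110
- 0000011100
  ----------
  col 0: (0 - 0 borrow-in) - 0 → 0 - 0 = 0, borrow out 0
  col 1: (1 - 0 borrow-in) - 0 → 1 - 0 = 1, borrow out 0
  col 2: (1 - 0 borrow-in) - 1 → 1 - 1 = 0, borrow out 0
  col 3: (1 - 0 borrow-in) - 1 → 1 - 1 = 0, borrow out 0
  col 4: (1 - 0 borrow-in) - 1 → 1 - 1 = 0, borrow out 0
  col 5: (0 - 0 borrow-in) - 0 → 0 - 0 = 0, borrow out 0
  col 6: (0 - 0 borrow-in) - 0 → 0 - 0 = 0, borrow out 0
  col 7: (1 - 0 borrow-in) - 0 → 1 - 0 = 1, borrow out 0
  col 8: (0 - 0 borrow-in) - 0 → 0 - 0 = 0, borrow out 0
  col 9: (1 - 0 borrow-in) - 0 → 1 - 0 = 1, borrow out 0
Reading bits MSB→LSB: 1010000010
Strip leading zeros: 1010000010
= 1010000010


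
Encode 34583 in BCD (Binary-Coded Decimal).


Each digit → 4-bit binary:
  3 → 0011
  4 → 0100
  5 → 0101
  8 → 1000
  3 → 0011
= 0011 0100 0101 1000 0011


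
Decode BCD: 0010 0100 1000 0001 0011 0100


Each 4-bit group → digit:
  0010 → 2
  0100 → 4
  1000 → 8
  0001 → 1
  0011 → 3
  0100 → 4
= 248134


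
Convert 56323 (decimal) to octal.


Divide by 8 repeatedly:
56323 ÷ 8 = 7040 remainder 3
7040 ÷ 8 = 880 remainder 0
880 ÷ 8 = 110 remainder 0
110 ÷ 8 = 13 remainder 6
13 ÷ 8 = 1 remainder 5
1 ÷ 8 = 0 remainder 1
Reading remainders bottom-up:
= 0o156003


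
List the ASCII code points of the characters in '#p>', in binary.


String: '#p>'  (3 characters)
Per-character ASCII lookup:
  '#': special character: '#' = 35 → 100011
  'p': lowercase starts at 97: 'p' = 97 + 15 = 112 → 1110000
  '>': special character: '>' = 62 → 111110
= 100011 1110000 111110


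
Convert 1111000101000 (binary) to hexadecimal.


Group into 4-bit nibbles: 0001111000101000
  0001 = 1
  1110 = E
  0010 = 2
  1000 = 8
= 0x1E28


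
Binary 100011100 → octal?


Group into 3-bit groups: 100011100
  100 = 4
  011 = 3
  100 = 4
= 0o434


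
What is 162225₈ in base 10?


Positional values:
Position 0: 5 × 8^0 = 5
Position 1: 2 × 8^1 = 16
Position 2: 2 × 8^2 = 128
Position 3: 2 × 8^3 = 1024
Position 4: 6 × 8^4 = 24576
Position 5: 1 × 8^5 = 32768
Sum = 5 + 16 + 128 + 1024 + 24576 + 32768
= 58517


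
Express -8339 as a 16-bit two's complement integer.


Original: 0010000010010011
Step 1 - Invert all bits: 1101111101101100
Step 2 - Add 1: 1101111101101100 + 1
= 1101111101101101 (represents -8339)


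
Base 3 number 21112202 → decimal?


Positional values (base 3):
  2 × 3^0 = 2 × 1 = 2
  0 × 3^1 = 0 × 3 = 0
  2 × 3^2 = 2 × 9 = 18
  2 × 3^3 = 2 × 27 = 54
  1 × 3^4 = 1 × 81 = 81
  1 × 3^5 = 1 × 243 = 243
  1 × 3^6 = 1 × 729 = 729
  2 × 3^7 = 2 × 2187 = 4374
Sum = 2 + 0 + 18 + 54 + 81 + 243 + 729 + 4374
= 5501


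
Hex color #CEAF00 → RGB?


Hex: #CEAF00
R = CE₁₆ = 206
G = AF₁₆ = 175
B = 00₁₆ = 0
= RGB(206, 175, 0)


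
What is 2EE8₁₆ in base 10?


Positional values:
Position 0: 8 × 16^0 = 8 × 1 = 8
Position 1: E × 16^1 = 14 × 16 = 224
Position 2: E × 16^2 = 14 × 256 = 3584
Position 3: 2 × 16^3 = 2 × 4096 = 8192
Sum = 8 + 224 + 3584 + 8192
= 12008


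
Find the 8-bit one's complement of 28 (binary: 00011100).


Original: 00011100
Invert all bits:
  bit 0: 0 → 1
  bit 1: 0 → 1
  bit 2: 0 → 1
  bit 3: 1 → 0
  bit 4: 1 → 0
  bit 5: 1 → 0
  bit 6: 0 → 1
  bit 7: 0 → 1
= 11100011


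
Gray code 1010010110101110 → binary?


Gray code: 1010010110101110
MSB stays the same: 1
Each subsequent bit = prev_binary XOR current_gray:
  B[1] = 1 XOR 0 = 1
  B[2] = 1 XOR 1 = 0
  B[3] = 0 XOR 0 = 0
  B[4] = 0 XOR 0 = 0
  B[5] = 0 XOR 1 = 1
  B[6] = 1 XOR 0 = 1
  B[7] = 1 XOR 1 = 0
  B[8] = 0 XOR 1 = 1
  B[9] = 1 XOR 0 = 1
  B[10] = 1 XOR 1 = 0
  B[11] = 0 XOR 0 = 0
  B[12] = 0 XOR 1 = 1
  B[13] = 1 XOR 1 = 0
  B[14] = 0 XOR 1 = 1
  B[15] = 1 XOR 0 = 1
= 1100011011001011 (50891 decimal)


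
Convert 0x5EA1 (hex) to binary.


Each hex digit → 4 binary bits:
  5 = 0101
  E = 1110
  A = 1010
  1 = 0001
Concatenate: 0101 1110 1010 0001
= 0101111010100001


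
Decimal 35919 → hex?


Divide by 16 repeatedly:
35919 ÷ 16 = 2244 remainder 15 (F)
2244 ÷ 16 = 140 remainder 4 (4)
140 ÷ 16 = 8 remainder 12 (C)
8 ÷ 16 = 0 remainder 8 (8)
Reading remainders bottom-up:
= 0x8C4F


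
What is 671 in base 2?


Divide by 2 repeatedly:
671 ÷ 2 = 335 remainder 1
335 ÷ 2 = 167 remainder 1
167 ÷ 2 = 83 remainder 1
83 ÷ 2 = 41 remainder 1
41 ÷ 2 = 20 remainder 1
20 ÷ 2 = 10 remainder 0
10 ÷ 2 = 5 remainder 0
5 ÷ 2 = 2 remainder 1
2 ÷ 2 = 1 remainder 0
1 ÷ 2 = 0 remainder 1
Reading remainders bottom-up:
= 1010011111


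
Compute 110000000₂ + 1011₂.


Align and add column by column (LSB to MSB, carry propagating):
  0110000000
+ 0000001011
  ----------
  col 0: 0 + 1 + 0 (carry in) = 1 → bit 1, carry out 0
  col 1: 0 + 1 + 0 (carry in) = 1 → bit 1, carry out 0
  col 2: 0 + 0 + 0 (carry in) = 0 → bit 0, carry out 0
  col 3: 0 + 1 + 0 (carry in) = 1 → bit 1, carry out 0
  col 4: 0 + 0 + 0 (carry in) = 0 → bit 0, carry out 0
  col 5: 0 + 0 + 0 (carry in) = 0 → bit 0, carry out 0
  col 6: 0 + 0 + 0 (carry in) = 0 → bit 0, carry out 0
  col 7: 1 + 0 + 0 (carry in) = 1 → bit 1, carry out 0
  col 8: 1 + 0 + 0 (carry in) = 1 → bit 1, carry out 0
  col 9: 0 + 0 + 0 (carry in) = 0 → bit 0, carry out 0
Reading bits MSB→LSB: 0110001011
Strip leading zeros: 110001011
= 110001011


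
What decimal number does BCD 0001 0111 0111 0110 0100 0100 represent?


Each 4-bit group → digit:
  0001 → 1
  0111 → 7
  0111 → 7
  0110 → 6
  0100 → 4
  0100 → 4
= 177644


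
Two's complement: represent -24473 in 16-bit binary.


Original: 0101111110011001
Step 1 - Invert all bits: 1010000001100110
Step 2 - Add 1: 1010000001100110 + 1
= 1010000001100111 (represents -24473)


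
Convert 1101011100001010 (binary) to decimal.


Positional values:
Bit 1: 1 × 2^1 = 2
Bit 3: 1 × 2^3 = 8
Bit 8: 1 × 2^8 = 256
Bit 9: 1 × 2^9 = 512
Bit 10: 1 × 2^10 = 1024
Bit 12: 1 × 2^12 = 4096
Bit 14: 1 × 2^14 = 16384
Bit 15: 1 × 2^15 = 32768
Sum = 2 + 8 + 256 + 512 + 1024 + 4096 + 16384 + 32768
= 55050


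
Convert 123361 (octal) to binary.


Each octal digit → 3 binary bits:
  1 = 001
  2 = 010
  3 = 011
  3 = 011
  6 = 110
  1 = 001
Concatenate: 001 010 011 011 110 001
= 001010011011110001


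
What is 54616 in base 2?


Divide by 2 repeatedly:
54616 ÷ 2 = 27308 remainder 0
27308 ÷ 2 = 13654 remainder 0
13654 ÷ 2 = 6827 remainder 0
6827 ÷ 2 = 3413 remainder 1
3413 ÷ 2 = 1706 remainder 1
1706 ÷ 2 = 853 remainder 0
853 ÷ 2 = 426 remainder 1
426 ÷ 2 = 213 remainder 0
213 ÷ 2 = 106 remainder 1
106 ÷ 2 = 53 remainder 0
53 ÷ 2 = 26 remainder 1
26 ÷ 2 = 13 remainder 0
13 ÷ 2 = 6 remainder 1
6 ÷ 2 = 3 remainder 0
3 ÷ 2 = 1 remainder 1
1 ÷ 2 = 0 remainder 1
Reading remainders bottom-up:
= 1101010101011000


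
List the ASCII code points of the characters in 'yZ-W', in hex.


String: 'yZ-W'  (4 characters)
Per-character ASCII lookup:
  'y': lowercase starts at 97: 'y' = 97 + 24 = 121 → 0x79
  'Z': uppercase starts at 65: 'Z' = 65 + 25 = 90 → 0x5A
  '-': special character: '-' = 45 → 0x2D
  'W': uppercase starts at 65: 'W' = 65 + 22 = 87 → 0x57
= 0x79 0x5A 0x2D 0x57


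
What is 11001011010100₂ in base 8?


Group into 3-bit groups: 011001011010100
  011 = 3
  001 = 1
  011 = 3
  010 = 2
  100 = 4
= 0o31324


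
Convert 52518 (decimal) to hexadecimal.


Divide by 16 repeatedly:
52518 ÷ 16 = 3282 remainder 6 (6)
3282 ÷ 16 = 205 remainder 2 (2)
205 ÷ 16 = 12 remainder 13 (D)
12 ÷ 16 = 0 remainder 12 (C)
Reading remainders bottom-up:
= 0xCD26


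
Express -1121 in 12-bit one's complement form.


Original: 010001100001
Invert all bits:
  bit 0: 0 → 1
  bit 1: 1 → 0
  bit 2: 0 → 1
  bit 3: 0 → 1
  bit 4: 0 → 1
  bit 5: 1 → 0
  bit 6: 1 → 0
  bit 7: 0 → 1
  bit 8: 0 → 1
  bit 9: 0 → 1
  bit 10: 0 → 1
  bit 11: 1 → 0
= 101110011110


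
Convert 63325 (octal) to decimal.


Positional values:
Position 0: 5 × 8^0 = 5
Position 1: 2 × 8^1 = 16
Position 2: 3 × 8^2 = 192
Position 3: 3 × 8^3 = 1536
Position 4: 6 × 8^4 = 24576
Sum = 5 + 16 + 192 + 1536 + 24576
= 26325


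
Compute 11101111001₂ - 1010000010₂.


Align and subtract column by column (LSB to MSB, borrowing when needed):
  11101111001
- 01010000010
  -----------
  col 0: (1 - 0 borrow-in) - 0 → 1 - 0 = 1, borrow out 0
  col 1: (0 - 0 borrow-in) - 1 → borrow from next column: (0+2) - 1 = 1, borrow out 1
  col 2: (0 - 1 borrow-in) - 0 → borrow from next column: (-1+2) - 0 = 1, borrow out 1
  col 3: (1 - 1 borrow-in) - 0 → 0 - 0 = 0, borrow out 0
  col 4: (1 - 0 borrow-in) - 0 → 1 - 0 = 1, borrow out 0
  col 5: (1 - 0 borrow-in) - 0 → 1 - 0 = 1, borrow out 0
  col 6: (1 - 0 borrow-in) - 0 → 1 - 0 = 1, borrow out 0
  col 7: (0 - 0 borrow-in) - 1 → borrow from next column: (0+2) - 1 = 1, borrow out 1
  col 8: (1 - 1 borrow-in) - 0 → 0 - 0 = 0, borrow out 0
  col 9: (1 - 0 borrow-in) - 1 → 1 - 1 = 0, borrow out 0
  col 10: (1 - 0 borrow-in) - 0 → 1 - 0 = 1, borrow out 0
Reading bits MSB→LSB: 10011110111
Strip leading zeros: 10011110111
= 10011110111


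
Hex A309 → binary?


Each hex digit → 4 binary bits:
  A = 1010
  3 = 0011
  0 = 0000
  9 = 1001
Concatenate: 1010 0011 0000 1001
= 1010001100001001


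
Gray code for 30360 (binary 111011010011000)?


Binary: 111011010011000
Gray code: G = B XOR (B >> 1)
B >> 1 = 011101101001100
111011010011000 XOR 011101101001100:
  1 XOR 0 = 1
  1 XOR 1 = 0
  1 XOR 1 = 0
  0 XOR 1 = 1
  1 XOR 0 = 1
  1 XOR 1 = 0
  0 XOR 1 = 1
  1 XOR 0 = 1
  0 XOR 1 = 1
  0 XOR 0 = 0
  1 XOR 0 = 1
  1 XOR 1 = 0
  0 XOR 1 = 1
  0 XOR 0 = 0
  0 XOR 0 = 0
= 100110111010100


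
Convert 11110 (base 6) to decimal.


Positional values (base 6):
  0 × 6^0 = 0 × 1 = 0
  1 × 6^1 = 1 × 6 = 6
  1 × 6^2 = 1 × 36 = 36
  1 × 6^3 = 1 × 216 = 216
  1 × 6^4 = 1 × 1296 = 1296
Sum = 0 + 6 + 36 + 216 + 1296
= 1554


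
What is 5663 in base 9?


Divide by 9 repeatedly:
5663 ÷ 9 = 629 remainder 2
629 ÷ 9 = 69 remainder 8
69 ÷ 9 = 7 remainder 6
7 ÷ 9 = 0 remainder 7
Reading remainders bottom-up:
= 7682


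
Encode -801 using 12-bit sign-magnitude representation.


Sign bit: 1 (negative)
Magnitude: 801 = 01100100001
= 101100100001


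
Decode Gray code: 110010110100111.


Gray code: 110010110100111
MSB stays the same: 1
Each subsequent bit = prev_binary XOR current_gray:
  B[1] = 1 XOR 1 = 0
  B[2] = 0 XOR 0 = 0
  B[3] = 0 XOR 0 = 0
  B[4] = 0 XOR 1 = 1
  B[5] = 1 XOR 0 = 1
  B[6] = 1 XOR 1 = 0
  B[7] = 0 XOR 1 = 1
  B[8] = 1 XOR 0 = 1
  B[9] = 1 XOR 1 = 0
  B[10] = 0 XOR 0 = 0
  B[11] = 0 XOR 0 = 0
  B[12] = 0 XOR 1 = 1
  B[13] = 1 XOR 1 = 0
  B[14] = 0 XOR 1 = 1
= 100011011000101 (18117 decimal)


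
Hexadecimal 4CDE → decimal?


Positional values:
Position 0: E × 16^0 = 14 × 1 = 14
Position 1: D × 16^1 = 13 × 16 = 208
Position 2: C × 16^2 = 12 × 256 = 3072
Position 3: 4 × 16^3 = 4 × 4096 = 16384
Sum = 14 + 208 + 3072 + 16384
= 19678


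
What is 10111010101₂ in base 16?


Group into 4-bit nibbles: 010111010101
  0101 = 5
  1101 = D
  0101 = 5
= 0x5D5


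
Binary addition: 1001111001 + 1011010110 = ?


Align and add column by column (LSB to MSB, carry propagating):
  01001111001
+ 01011010110
  -----------
  col 0: 1 + 0 + 0 (carry in) = 1 → bit 1, carry out 0
  col 1: 0 + 1 + 0 (carry in) = 1 → bit 1, carry out 0
  col 2: 0 + 1 + 0 (carry in) = 1 → bit 1, carry out 0
  col 3: 1 + 0 + 0 (carry in) = 1 → bit 1, carry out 0
  col 4: 1 + 1 + 0 (carry in) = 2 → bit 0, carry out 1
  col 5: 1 + 0 + 1 (carry in) = 2 → bit 0, carry out 1
  col 6: 1 + 1 + 1 (carry in) = 3 → bit 1, carry out 1
  col 7: 0 + 1 + 1 (carry in) = 2 → bit 0, carry out 1
  col 8: 0 + 0 + 1 (carry in) = 1 → bit 1, carry out 0
  col 9: 1 + 1 + 0 (carry in) = 2 → bit 0, carry out 1
  col 10: 0 + 0 + 1 (carry in) = 1 → bit 1, carry out 0
Reading bits MSB→LSB: 10101001111
Strip leading zeros: 10101001111
= 10101001111


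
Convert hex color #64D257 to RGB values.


Hex: #64D257
R = 64₁₆ = 100
G = D2₁₆ = 210
B = 57₁₆ = 87
= RGB(100, 210, 87)


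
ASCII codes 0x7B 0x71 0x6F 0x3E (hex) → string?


Codes (hex): 0x7B 0x71 0x6F 0x3E
Per-code ASCII lookup:
  0x7B = 123  (special character) → '{'
  0x71 = 113  (range 97-122: lowercase, 113 - 97 = 16) → 'q'
  0x6F = 111  (range 97-122: lowercase, 111 - 97 = 14) → 'o'
  0x3E = 62  (special character) → '>'
= '{qo>'


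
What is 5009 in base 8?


Divide by 8 repeatedly:
5009 ÷ 8 = 626 remainder 1
626 ÷ 8 = 78 remainder 2
78 ÷ 8 = 9 remainder 6
9 ÷ 8 = 1 remainder 1
1 ÷ 8 = 0 remainder 1
Reading remainders bottom-up:
= 0o11621


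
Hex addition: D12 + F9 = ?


Align and add column by column (LSB to MSB, each column mod 16 with carry):
  0D12
+ 00F9
  ----
  col 0: 2(2) + 9(9) + 0 (carry in) = 11 → B(11), carry out 0
  col 1: 1(1) + F(15) + 0 (carry in) = 16 → 0(0), carry out 1
  col 2: D(13) + 0(0) + 1 (carry in) = 14 → E(14), carry out 0
  col 3: 0(0) + 0(0) + 0 (carry in) = 0 → 0(0), carry out 0
Reading digits MSB→LSB: 0E0B
Strip leading zeros: E0B
= 0xE0B


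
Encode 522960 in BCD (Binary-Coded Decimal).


Each digit → 4-bit binary:
  5 → 0101
  2 → 0010
  2 → 0010
  9 → 1001
  6 → 0110
  0 → 0000
= 0101 0010 0010 1001 0110 0000
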